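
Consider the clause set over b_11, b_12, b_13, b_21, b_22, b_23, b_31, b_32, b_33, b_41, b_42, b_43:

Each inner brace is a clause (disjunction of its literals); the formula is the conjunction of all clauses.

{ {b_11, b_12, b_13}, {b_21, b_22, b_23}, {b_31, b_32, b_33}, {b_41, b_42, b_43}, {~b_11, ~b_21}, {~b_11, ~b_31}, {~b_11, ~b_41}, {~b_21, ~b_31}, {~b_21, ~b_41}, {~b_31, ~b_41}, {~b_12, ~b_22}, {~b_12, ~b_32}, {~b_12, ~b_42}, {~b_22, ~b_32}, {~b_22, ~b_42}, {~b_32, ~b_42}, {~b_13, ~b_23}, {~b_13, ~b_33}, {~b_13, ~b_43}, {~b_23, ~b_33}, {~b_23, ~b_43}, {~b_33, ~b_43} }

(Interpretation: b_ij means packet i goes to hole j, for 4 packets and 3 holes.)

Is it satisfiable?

Case b_11 = 0:
Case b_12 = 1:
From the singleton clause (~b_22), b_22 = 0.
From the singleton clause (~b_32), b_32 = 0.
From the singleton clause (~b_42), b_42 = 0.
Case b_21 = 1:
From the singleton clause (~b_31), b_31 = 0.
From the singleton clause (b_33), b_33 = 1.
From the singleton clause (~b_41), b_41 = 0.
From the singleton clause (b_43), b_43 = 1.
But (~b_43) is also a unit clause — contradiction.
That branch fails; take b_21 = 0 instead.
From the singleton clause (b_23), b_23 = 1.
From the singleton clause (~b_13), b_13 = 0.
From the singleton clause (~b_33), b_33 = 0.
From the singleton clause (b_31), b_31 = 1.
From the singleton clause (~b_41), b_41 = 0.
From the singleton clause (b_43), b_43 = 1.
But (~b_43) is also a unit clause — contradiction.
Both values of b_21 lead to a conflict.
That branch fails; take b_12 = 0 instead.
From the singleton clause (b_13), b_13 = 1.
From the singleton clause (~b_23), b_23 = 0.
From the singleton clause (~b_33), b_33 = 0.
From the singleton clause (~b_43), b_43 = 0.
Case b_21 = 1:
From the singleton clause (~b_31), b_31 = 0.
From the singleton clause (b_32), b_32 = 1.
From the singleton clause (~b_41), b_41 = 0.
From the singleton clause (b_42), b_42 = 1.
But (~b_42) is also a unit clause — contradiction.
That branch fails; take b_21 = 0 instead.
From the singleton clause (b_22), b_22 = 1.
From the singleton clause (~b_32), b_32 = 0.
From the singleton clause (b_31), b_31 = 1.
From the singleton clause (~b_41), b_41 = 0.
From the singleton clause (b_42), b_42 = 1.
But (~b_42) is also a unit clause — contradiction.
Both values of b_21 lead to a conflict.
Both values of b_12 lead to a conflict.
That branch fails; take b_11 = 1 instead.
From the singleton clause (~b_21), b_21 = 0.
From the singleton clause (~b_31), b_31 = 0.
From the singleton clause (~b_41), b_41 = 0.
Case b_22 = 1:
From the singleton clause (~b_12), b_12 = 0.
From the singleton clause (~b_32), b_32 = 0.
From the singleton clause (b_33), b_33 = 1.
From the singleton clause (~b_42), b_42 = 0.
From the singleton clause (b_43), b_43 = 1.
But (~b_43) is also a unit clause — contradiction.
That branch fails; take b_22 = 0 instead.
From the singleton clause (b_23), b_23 = 1.
From the singleton clause (~b_13), b_13 = 0.
From the singleton clause (~b_33), b_33 = 0.
From the singleton clause (b_32), b_32 = 1.
From the singleton clause (~b_12), b_12 = 0.
From the singleton clause (~b_42), b_42 = 0.
From the singleton clause (b_43), b_43 = 1.
But (~b_43) is also a unit clause — contradiction.
Both values of b_22 lead to a conflict.
Both values of b_11 lead to a conflict.
No assignment satisfies every clause.

Unsatisfiable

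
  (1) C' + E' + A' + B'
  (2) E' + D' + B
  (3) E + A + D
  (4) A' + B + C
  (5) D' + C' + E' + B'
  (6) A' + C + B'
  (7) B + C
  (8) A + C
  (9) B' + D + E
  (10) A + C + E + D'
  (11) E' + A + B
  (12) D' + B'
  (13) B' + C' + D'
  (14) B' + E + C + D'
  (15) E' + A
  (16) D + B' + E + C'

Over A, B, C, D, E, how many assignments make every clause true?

4

There are 2^5 = 32 truth assignments over (A, B, C, D, E).
Split on E. With E = 1, the clauses containing E are satisfied and E' drops from the rest; 1 of the 2^4 = 16 assignments to the other variables satisfy what remains.
With E = 0, by the same count on the reduced clause set, 3 assignments work.
(One model: A=F, B=F, C=T, D=T, E=F.)
Total: 1 + 3 = 4.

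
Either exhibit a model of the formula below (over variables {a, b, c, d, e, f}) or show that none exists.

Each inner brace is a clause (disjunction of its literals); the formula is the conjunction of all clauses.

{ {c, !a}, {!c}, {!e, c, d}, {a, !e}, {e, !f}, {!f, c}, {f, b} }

a: false,  b: true,  c: false,  d: true,  e: false,  f: false

The clause (!c) is unit, so c = false.
The clause (!a) is unit, so a = false.
The clause (!e) is unit, so e = false.
The clause (!f) is unit, so f = false.
The clause (b) is unit, so b = true.
No clause remains; d is free.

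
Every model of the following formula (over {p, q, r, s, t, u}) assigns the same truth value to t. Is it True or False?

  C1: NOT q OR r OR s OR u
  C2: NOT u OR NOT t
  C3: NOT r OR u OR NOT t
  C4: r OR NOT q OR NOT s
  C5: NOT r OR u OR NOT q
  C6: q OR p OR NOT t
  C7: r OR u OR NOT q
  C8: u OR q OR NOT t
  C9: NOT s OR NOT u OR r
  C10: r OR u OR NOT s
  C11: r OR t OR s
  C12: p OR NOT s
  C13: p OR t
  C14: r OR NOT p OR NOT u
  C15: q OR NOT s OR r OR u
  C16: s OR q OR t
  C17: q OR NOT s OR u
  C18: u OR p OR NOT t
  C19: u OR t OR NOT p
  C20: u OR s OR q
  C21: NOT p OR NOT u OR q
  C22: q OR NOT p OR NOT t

False

Suppose t = true.
Unit clause (NOT u) forces u = false.
Unit clause (NOT r) forces r = false.
Unit clause (NOT q) forces q = false.
That conflicts with the unit clause (q).
So every satisfying assignment has t = False.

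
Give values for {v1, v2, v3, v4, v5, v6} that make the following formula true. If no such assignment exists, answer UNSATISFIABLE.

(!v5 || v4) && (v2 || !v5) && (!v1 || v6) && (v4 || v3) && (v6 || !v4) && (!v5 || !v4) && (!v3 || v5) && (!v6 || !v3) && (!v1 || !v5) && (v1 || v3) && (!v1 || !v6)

UNSATISFIABLE

Branch on v5: set v5 = false.
Unit clause (!v3) forces v3 = false.
Unit clause (v4) forces v4 = true.
Unit clause (v6) forces v6 = true.
Unit clause (v1) forces v1 = true.
That conflicts with the unit clause (!v1).
That branch fails; take v5 = true instead.
Unit clause (v4) forces v4 = true.
That conflicts with the unit clause (!v4).
Neither v5 = true nor v5 = false works.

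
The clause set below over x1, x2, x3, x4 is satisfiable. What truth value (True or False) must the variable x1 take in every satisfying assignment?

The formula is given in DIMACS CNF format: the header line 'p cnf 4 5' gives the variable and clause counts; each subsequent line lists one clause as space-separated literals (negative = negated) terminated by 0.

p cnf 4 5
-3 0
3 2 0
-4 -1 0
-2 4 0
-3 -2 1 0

False

Suppose x1 = True.
Unit clause (¬x3) forces x3 = False.
Unit clause (x2) forces x2 = True.
Unit clause (¬x4) forces x4 = False.
That conflicts with the unit clause (x4).
So every satisfying assignment has x1 = False.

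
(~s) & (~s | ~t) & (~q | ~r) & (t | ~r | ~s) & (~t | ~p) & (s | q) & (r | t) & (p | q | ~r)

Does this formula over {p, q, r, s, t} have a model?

Yes, satisfiable

From the singleton clause (~s), s = 0.
From the singleton clause (q), q = 1.
From the singleton clause (~r), r = 0.
From the singleton clause (t), t = 1.
From the singleton clause (~p), p = 0.
This assignment satisfies each clause.
A satisfying assignment: p: 0,  q: 1,  r: 0,  s: 0,  t: 1.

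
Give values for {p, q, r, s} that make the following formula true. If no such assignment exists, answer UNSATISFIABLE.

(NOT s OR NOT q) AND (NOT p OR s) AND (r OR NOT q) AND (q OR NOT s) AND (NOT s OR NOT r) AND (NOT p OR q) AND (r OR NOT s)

p: false,  q: true,  r: true,  s: false

Case s = false:
From the singleton clause (NOT p), p = false.
Case r = true:
All clauses hold; q can take either value.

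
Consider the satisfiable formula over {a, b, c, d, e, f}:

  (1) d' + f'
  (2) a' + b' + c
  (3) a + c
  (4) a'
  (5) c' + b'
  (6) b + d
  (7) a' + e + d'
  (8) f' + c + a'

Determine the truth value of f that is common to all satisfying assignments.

Suppose f = 1.
Unit clause (d') forces d = 0.
Unit clause (a') forces a = 0.
Unit clause (c) forces c = 1.
Unit clause (b') forces b = 0.
That conflicts with the unit clause (b).
So every satisfying assignment has f = False.

False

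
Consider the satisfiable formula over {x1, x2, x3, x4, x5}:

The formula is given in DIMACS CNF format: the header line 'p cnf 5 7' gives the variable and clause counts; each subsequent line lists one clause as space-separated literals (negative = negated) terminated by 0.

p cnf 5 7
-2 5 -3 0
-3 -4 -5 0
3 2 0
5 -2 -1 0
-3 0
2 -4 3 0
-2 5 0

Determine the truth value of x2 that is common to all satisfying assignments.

Suppose x2 = False.
Unit clause (x3) forces x3 = True.
But (¬x3) is also a unit clause — contradiction.
So every satisfying assignment has x2 = True.

True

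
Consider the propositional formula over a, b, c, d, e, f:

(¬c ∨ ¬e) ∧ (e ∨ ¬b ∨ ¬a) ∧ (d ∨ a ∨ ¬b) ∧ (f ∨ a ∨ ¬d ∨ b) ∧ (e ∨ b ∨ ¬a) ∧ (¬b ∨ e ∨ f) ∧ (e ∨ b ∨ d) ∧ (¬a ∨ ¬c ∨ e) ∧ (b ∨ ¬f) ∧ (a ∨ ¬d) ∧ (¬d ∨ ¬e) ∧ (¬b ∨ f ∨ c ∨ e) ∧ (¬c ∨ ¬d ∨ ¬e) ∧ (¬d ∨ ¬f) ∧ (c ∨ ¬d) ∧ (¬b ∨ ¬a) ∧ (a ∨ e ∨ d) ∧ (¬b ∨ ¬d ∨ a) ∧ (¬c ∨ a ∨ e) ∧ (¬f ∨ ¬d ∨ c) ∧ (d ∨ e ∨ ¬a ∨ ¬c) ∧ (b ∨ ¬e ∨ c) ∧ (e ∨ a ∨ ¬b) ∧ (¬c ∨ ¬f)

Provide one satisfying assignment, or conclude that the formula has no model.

UNSATISFIABLE

Branch on c: set c = False.
(¬d) alone gives d = False.
Branch on a: set a = True.
(¬b) alone gives b = False.
(e) alone gives e = True.
Now (¬e) is unsatisfied and unit — conflict.
Undo a and try a = False.
(¬b) alone gives b = False.
(e) alone gives e = True.
Now (¬e) is unsatisfied and unit — conflict.
Neither a = True nor a = False works.
Undo c and try c = True.
(¬e) alone gives e = False.
(¬a) alone gives a = False.
Now (a) is unsatisfied and unit — conflict.
Neither c = True nor c = False works.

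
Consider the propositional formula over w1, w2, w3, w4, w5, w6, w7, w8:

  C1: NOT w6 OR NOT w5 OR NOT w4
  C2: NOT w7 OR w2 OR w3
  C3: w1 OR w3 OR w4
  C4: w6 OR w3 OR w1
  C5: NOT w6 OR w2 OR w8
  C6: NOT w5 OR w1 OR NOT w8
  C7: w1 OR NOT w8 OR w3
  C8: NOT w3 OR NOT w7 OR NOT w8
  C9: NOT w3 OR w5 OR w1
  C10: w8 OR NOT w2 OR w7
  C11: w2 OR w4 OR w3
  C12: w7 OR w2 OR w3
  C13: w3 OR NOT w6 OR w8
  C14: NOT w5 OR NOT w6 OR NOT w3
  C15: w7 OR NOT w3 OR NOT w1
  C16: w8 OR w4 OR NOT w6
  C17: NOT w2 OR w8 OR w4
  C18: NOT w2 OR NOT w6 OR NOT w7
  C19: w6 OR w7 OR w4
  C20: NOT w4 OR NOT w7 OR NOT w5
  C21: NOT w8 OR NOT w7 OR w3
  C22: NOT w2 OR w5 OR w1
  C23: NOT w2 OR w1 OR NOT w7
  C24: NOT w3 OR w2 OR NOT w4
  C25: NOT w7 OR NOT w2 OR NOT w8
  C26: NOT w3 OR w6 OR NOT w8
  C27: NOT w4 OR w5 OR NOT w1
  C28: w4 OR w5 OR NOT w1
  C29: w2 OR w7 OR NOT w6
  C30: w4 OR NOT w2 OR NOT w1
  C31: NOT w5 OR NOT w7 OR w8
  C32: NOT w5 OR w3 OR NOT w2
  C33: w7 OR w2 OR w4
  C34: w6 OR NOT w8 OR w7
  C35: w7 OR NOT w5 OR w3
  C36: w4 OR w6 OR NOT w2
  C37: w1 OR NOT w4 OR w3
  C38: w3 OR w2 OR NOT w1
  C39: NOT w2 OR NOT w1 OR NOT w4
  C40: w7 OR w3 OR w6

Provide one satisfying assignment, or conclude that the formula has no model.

UNSATISFIABLE

Branch on w6: set w6 = false.
Branch on w3: set w3 = true.
The clause (NOT w8) is unit, so w8 = false.
Branch on w5: set w5 = true.
The clause (NOT w7) is unit, so w7 = false.
The clause (NOT w2) is unit, so w2 = false.
The clause (NOT w1) is unit, so w1 = false.
The clause (w4) is unit, so w4 = true.
That conflicts with the unit clause (NOT w4).
So w5 must be the other value — set w5 = false.
The clause (w1) is unit, so w1 = true.
The clause (w7) is unit, so w7 = true.
The clause (NOT w4) is unit, so w4 = false.
That conflicts with the unit clause (w4).
Either choice for w5 ends in contradiction.
So w3 must be the other value — set w3 = false.
The clause (w1) is unit, so w1 = true.
The clause (w2) is unit, so w2 = true.
The clause (w4) is unit, so w4 = true.
That conflicts with the unit clause (NOT w4).
Either choice for w3 ends in contradiction.
So w6 must be the other value — set w6 = true.
Branch on w5: set w5 = false.
Branch on w2: set w2 = true.
The clause (NOT w7) is unit, so w7 = false.
The clause (w8) is unit, so w8 = true.
The clause (w1) is unit, so w1 = true.
The clause (NOT w3) is unit, so w3 = false.
The clause (NOT w4) is unit, so w4 = false.
That conflicts with the unit clause (w4).
So w2 must be the other value — set w2 = false.
The clause (w8) is unit, so w8 = true.
The clause (w7) is unit, so w7 = true.
The clause (w3) is unit, so w3 = true.
That conflicts with the unit clause (NOT w3).
Either choice for w2 ends in contradiction.
So w5 must be the other value — set w5 = true.
The clause (NOT w4) is unit, so w4 = false.
The clause (NOT w3) is unit, so w3 = false.
The clause (w1) is unit, so w1 = true.
The clause (w2) is unit, so w2 = true.
That conflicts with the unit clause (NOT w2).
Either choice for w5 ends in contradiction.
Either choice for w6 ends in contradiction.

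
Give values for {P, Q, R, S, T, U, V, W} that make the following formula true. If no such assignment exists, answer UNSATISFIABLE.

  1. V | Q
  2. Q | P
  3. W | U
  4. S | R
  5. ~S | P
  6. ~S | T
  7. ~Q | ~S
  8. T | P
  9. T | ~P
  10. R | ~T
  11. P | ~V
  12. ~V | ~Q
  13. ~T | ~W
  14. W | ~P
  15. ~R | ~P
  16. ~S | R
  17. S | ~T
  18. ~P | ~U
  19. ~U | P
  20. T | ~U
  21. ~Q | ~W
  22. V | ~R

UNSATISFIABLE

Suppose V = 1.
Unit clause (P) forces P = 1.
Unit clause (T) forces T = 1.
Unit clause (R) forces R = 1.
But (~R) is also a unit clause — contradiction.
So V must be the other value — set V = 0.
Unit clause (Q) forces Q = 1.
Unit clause (~S) forces S = 0.
Unit clause (R) forces R = 1.
But (~R) is also a unit clause — contradiction.
Neither V = 1 nor V = 0 works.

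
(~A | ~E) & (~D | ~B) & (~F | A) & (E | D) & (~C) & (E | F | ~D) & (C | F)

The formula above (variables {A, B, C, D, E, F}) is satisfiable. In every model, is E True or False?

False

Suppose E = 1.
(~A) alone gives A = 0.
(~F) alone gives F = 0.
(~C) alone gives C = 0.
Now (C) is unsatisfied and unit — conflict.
So every satisfying assignment has E = False.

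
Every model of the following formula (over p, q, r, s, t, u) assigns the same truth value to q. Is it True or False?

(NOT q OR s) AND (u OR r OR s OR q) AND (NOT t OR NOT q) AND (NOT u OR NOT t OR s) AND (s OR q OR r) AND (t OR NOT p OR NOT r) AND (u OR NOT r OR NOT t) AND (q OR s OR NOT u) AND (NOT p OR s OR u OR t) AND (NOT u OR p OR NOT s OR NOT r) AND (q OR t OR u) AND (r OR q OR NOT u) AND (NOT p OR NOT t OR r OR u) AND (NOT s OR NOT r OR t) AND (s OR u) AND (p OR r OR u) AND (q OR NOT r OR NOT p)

Suppose q = false.
Try s = true.
Try t = true.
Try u = true.
The clause (r) is unit, so r = true.
The clause (p) is unit, so p = true.
Now (NOT p) is unsatisfied and unit — conflict.
Backtrack on u: now try u = false.
The clause (NOT r) is unit, so r = false.
The clause (NOT p) is unit, so p = false.
Now (p) is unsatisfied and unit — conflict.
Neither u = true nor u = false works.
Backtrack on t: now try t = false.
The clause (u) is unit, so u = true.
The clause (r) is unit, so r = true.
Now (NOT r) is unsatisfied and unit — conflict.
Neither t = true nor t = false works.
Backtrack on s: now try s = false.
The clause (r) is unit, so r = true.
The clause (NOT u) is unit, so u = false.
Now (u) is unsatisfied and unit — conflict.
Neither s = true nor s = false works.
So every satisfying assignment has q = True.

True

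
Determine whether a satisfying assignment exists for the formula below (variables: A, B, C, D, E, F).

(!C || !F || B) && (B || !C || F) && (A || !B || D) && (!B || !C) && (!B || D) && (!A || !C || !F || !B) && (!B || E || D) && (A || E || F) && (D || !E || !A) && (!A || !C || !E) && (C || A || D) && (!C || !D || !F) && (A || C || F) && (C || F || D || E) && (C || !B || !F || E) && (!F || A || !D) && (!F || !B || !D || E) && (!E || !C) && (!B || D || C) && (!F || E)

Yes, satisfiable

Suppose B = false.
Suppose C = false.
Suppose A = true.
Suppose D = true.
Suppose F = false.
No clause remains; E is free.
A satisfying assignment: A=true, B=false, C=false, D=true, E=false, F=false.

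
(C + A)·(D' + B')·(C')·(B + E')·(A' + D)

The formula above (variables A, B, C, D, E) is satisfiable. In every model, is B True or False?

Suppose B = 1.
Unit clause (D') forces D = 0.
Unit clause (C') forces C = 0.
Unit clause (A) forces A = 1.
Now (A') is unsatisfied and unit — conflict.
So every satisfying assignment has B = False.

False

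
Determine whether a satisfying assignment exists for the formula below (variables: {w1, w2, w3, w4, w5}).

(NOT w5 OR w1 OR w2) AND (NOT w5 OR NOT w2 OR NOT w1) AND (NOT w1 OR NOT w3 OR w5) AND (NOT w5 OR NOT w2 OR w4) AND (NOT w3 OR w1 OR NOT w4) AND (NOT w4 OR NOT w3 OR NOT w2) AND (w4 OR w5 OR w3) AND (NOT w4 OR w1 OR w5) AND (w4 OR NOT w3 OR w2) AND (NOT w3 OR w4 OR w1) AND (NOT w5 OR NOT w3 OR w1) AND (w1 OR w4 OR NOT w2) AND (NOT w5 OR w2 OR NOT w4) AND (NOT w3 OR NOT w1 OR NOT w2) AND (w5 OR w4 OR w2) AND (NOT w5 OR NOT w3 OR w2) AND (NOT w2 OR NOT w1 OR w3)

Suppose w5 = false.
Suppose w1 = true.
From the singleton clause (NOT w3), w3 = false.
From the singleton clause (w4), w4 = true.
From the singleton clause (NOT w2), w2 = false.
Every clause now holds.
A satisfying assignment: w1 ↦ true, w2 ↦ false, w3 ↦ false, w4 ↦ true, w5 ↦ false.

Satisfiable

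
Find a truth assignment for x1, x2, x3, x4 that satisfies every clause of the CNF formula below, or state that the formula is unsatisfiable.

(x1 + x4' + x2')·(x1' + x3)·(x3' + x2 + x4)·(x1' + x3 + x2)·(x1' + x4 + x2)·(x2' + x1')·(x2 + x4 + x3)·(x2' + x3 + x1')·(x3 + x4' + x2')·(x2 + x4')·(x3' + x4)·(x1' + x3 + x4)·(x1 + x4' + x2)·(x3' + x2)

x1 ↦ 0, x2 ↦ 1, x3 ↦ 0, x4 ↦ 0

Suppose x1 = 0.
Suppose x4 = 0.
The clause (x3') is unit, so x3 = 0.
The clause (x2) is unit, so x2 = 1.
All clauses are satisfied.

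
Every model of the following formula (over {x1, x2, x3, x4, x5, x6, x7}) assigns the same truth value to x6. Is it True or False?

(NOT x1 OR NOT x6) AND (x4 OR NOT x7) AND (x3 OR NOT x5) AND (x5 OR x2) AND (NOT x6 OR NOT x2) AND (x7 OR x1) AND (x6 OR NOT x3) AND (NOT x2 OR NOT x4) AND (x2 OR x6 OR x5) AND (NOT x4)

False

Suppose x6 = true.
Unit clause (NOT x1) forces x1 = false.
Unit clause (NOT x2) forces x2 = false.
Unit clause (x5) forces x5 = true.
Unit clause (x3) forces x3 = true.
Unit clause (x7) forces x7 = true.
Unit clause (x4) forces x4 = true.
But (NOT x4) is also a unit clause — contradiction.
So every satisfying assignment has x6 = False.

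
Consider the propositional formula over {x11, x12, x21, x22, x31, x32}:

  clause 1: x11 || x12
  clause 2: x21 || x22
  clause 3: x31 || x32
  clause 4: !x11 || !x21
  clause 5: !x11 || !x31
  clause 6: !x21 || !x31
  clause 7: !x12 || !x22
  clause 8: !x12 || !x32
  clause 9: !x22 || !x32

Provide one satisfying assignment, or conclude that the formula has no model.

Case x11 = true:
(!x21) alone gives x21 = false.
(x22) alone gives x22 = true.
(!x31) alone gives x31 = false.
(x32) alone gives x32 = true.
But (!x32) is also a unit clause — contradiction.
That branch fails; take x11 = false instead.
(x12) alone gives x12 = true.
(!x22) alone gives x22 = false.
(x21) alone gives x21 = true.
(!x31) alone gives x31 = false.
(x32) alone gives x32 = true.
But (!x32) is also a unit clause — contradiction.
Either choice for x11 ends in contradiction.

UNSATISFIABLE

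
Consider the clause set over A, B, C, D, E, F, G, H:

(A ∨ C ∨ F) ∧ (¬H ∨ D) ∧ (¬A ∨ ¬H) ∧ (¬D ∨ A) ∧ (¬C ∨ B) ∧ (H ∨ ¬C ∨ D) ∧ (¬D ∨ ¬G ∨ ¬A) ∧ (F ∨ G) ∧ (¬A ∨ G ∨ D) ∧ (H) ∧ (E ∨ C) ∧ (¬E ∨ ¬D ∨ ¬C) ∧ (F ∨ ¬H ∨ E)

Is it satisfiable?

Unsatisfiable

(H) alone gives H = True.
(D) alone gives D = True.
(¬A) alone gives A = False.
But (A) is also a unit clause — contradiction.
No assignment satisfies every clause.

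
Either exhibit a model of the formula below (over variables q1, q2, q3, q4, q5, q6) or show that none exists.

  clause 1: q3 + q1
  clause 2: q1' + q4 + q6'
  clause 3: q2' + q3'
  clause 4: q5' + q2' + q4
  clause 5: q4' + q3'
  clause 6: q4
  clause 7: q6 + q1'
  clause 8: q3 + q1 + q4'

(q4) alone gives q4 = 1.
(q3') alone gives q3 = 0.
(q1) alone gives q1 = 1.
(q6) alone gives q6 = 1.
Every clause is now satisfied; q2, q5 are unconstrained.

q1 ↦ 1,  q2 ↦ 0,  q3 ↦ 0,  q4 ↦ 1,  q5 ↦ 1,  q6 ↦ 1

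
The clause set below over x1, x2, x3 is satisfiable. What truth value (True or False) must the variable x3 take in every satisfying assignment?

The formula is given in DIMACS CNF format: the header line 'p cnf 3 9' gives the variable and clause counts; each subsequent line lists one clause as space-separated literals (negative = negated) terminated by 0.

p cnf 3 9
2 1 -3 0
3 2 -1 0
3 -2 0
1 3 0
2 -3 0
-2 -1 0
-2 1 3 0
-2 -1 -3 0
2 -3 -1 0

Suppose x3 = False.
From the singleton clause (¬x2), x2 = False.
From the singleton clause (¬x1), x1 = False.
But (x1) is also a unit clause — contradiction.
So every satisfying assignment has x3 = True.

True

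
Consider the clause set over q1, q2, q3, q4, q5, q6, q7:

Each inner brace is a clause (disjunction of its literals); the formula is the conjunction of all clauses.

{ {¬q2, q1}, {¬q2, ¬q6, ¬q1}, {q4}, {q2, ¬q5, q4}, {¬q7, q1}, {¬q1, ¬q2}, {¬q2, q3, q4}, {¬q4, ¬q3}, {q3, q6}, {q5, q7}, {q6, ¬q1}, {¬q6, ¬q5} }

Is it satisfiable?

Unit clause (q4) forces q4 = True.
Unit clause (¬q3) forces q3 = False.
Unit clause (q6) forces q6 = True.
Unit clause (¬q5) forces q5 = False.
Unit clause (q7) forces q7 = True.
Unit clause (q1) forces q1 = True.
Unit clause (¬q2) forces q2 = False.
All clauses are satisfied.
A satisfying assignment: q1=True, q2=False, q3=False, q4=True, q5=False, q6=True, q7=True.

Yes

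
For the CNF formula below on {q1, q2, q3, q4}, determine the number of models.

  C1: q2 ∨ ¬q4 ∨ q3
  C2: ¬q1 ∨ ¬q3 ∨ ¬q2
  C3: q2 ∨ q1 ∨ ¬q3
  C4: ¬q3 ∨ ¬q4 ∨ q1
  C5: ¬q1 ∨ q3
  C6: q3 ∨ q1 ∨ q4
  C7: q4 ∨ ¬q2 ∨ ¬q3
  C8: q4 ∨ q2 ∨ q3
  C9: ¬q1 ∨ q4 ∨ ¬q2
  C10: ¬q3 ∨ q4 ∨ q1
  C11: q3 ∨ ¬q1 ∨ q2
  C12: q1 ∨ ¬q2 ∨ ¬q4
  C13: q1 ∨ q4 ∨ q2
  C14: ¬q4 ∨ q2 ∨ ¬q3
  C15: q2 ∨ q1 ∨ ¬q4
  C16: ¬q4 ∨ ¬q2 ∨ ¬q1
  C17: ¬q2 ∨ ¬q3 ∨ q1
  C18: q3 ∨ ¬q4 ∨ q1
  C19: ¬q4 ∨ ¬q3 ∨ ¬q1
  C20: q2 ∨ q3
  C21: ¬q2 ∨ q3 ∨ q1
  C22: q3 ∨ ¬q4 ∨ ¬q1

There are 2^4 = 16 truth assignments over (q1, q2, q3, q4).
Split on q4. With q4 = True, the clauses containing q4 are satisfied and ¬q4 drops from the rest; 0 of the 2^3 = 8 assignments to the other variables satisfy what remains.
With q4 = False, by the same count on the reduced clause set, 1 assignment works.
(One model: q1=T, q2=F, q3=T, q4=F.)
Total: 0 + 1 = 1.

1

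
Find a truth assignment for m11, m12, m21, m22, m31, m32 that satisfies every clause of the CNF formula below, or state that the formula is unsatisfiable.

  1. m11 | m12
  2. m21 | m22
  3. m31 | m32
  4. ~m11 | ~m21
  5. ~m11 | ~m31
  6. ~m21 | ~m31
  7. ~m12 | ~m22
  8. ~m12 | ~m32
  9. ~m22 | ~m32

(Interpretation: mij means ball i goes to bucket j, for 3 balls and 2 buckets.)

Suppose m11 = 1.
The clause (~m21) is unit, so m21 = 0.
The clause (m22) is unit, so m22 = 1.
The clause (~m31) is unit, so m31 = 0.
The clause (m32) is unit, so m32 = 1.
Now (~m32) is unsatisfied and unit — conflict.
That branch fails; take m11 = 0 instead.
The clause (m12) is unit, so m12 = 1.
The clause (~m22) is unit, so m22 = 0.
The clause (m21) is unit, so m21 = 1.
The clause (~m31) is unit, so m31 = 0.
The clause (m32) is unit, so m32 = 1.
Now (~m32) is unsatisfied and unit — conflict.
Neither m11 = 1 nor m11 = 0 works.

UNSATISFIABLE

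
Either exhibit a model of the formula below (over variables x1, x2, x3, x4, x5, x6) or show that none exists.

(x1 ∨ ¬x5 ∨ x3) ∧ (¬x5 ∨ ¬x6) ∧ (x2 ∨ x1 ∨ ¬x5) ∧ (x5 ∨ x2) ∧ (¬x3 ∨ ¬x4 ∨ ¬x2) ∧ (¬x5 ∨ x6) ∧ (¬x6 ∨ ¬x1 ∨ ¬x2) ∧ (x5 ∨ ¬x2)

Branch on x5: set x5 = False.
(x2) alone gives x2 = True.
Now (¬x2) is unsatisfied and unit — conflict.
Backtrack on x5: now try x5 = True.
(¬x6) alone gives x6 = False.
Now (x6) is unsatisfied and unit — conflict.
Both values of x5 lead to a conflict.

UNSATISFIABLE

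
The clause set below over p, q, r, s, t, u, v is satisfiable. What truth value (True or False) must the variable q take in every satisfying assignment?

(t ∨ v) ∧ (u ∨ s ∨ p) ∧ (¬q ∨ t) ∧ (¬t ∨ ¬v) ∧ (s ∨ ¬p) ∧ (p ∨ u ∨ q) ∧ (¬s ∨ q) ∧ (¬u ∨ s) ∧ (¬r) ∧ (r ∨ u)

True

Suppose q = False.
(¬s) alone gives s = False.
(¬p) alone gives p = False.
(u) alone gives u = True.
That conflicts with the unit clause (¬u).
So every satisfying assignment has q = True.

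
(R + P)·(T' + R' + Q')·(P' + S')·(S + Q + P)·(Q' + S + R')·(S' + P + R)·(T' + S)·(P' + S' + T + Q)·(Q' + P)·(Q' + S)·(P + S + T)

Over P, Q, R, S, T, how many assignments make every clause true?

4

There are 2^5 = 32 truth assignments over (P, Q, R, S, T).
Split on Q. With Q = 1, the clauses containing Q are satisfied and Q' drops from the rest; 0 of the 2^4 = 16 assignments to the other variables satisfy what remains.
With Q = 0, by the same count on the reduced clause set, 4 assignments work.
Total: 0 + 4 = 4.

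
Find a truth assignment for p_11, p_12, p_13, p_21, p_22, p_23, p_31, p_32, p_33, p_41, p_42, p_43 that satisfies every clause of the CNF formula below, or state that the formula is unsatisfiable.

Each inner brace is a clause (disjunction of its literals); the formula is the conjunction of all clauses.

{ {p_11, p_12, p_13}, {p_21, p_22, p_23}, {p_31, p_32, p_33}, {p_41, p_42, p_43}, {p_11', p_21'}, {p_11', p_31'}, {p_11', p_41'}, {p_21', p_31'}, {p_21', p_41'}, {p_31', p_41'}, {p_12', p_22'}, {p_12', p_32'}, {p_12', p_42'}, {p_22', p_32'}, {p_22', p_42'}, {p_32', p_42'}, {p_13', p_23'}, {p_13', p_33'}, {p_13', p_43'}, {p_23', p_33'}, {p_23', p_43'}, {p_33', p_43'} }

UNSATISFIABLE

Suppose p_11 = 0.
Suppose p_12 = 1.
Unit clause (p_22') forces p_22 = 0.
Unit clause (p_32') forces p_32 = 0.
Unit clause (p_42') forces p_42 = 0.
Suppose p_21 = 1.
Unit clause (p_31') forces p_31 = 0.
Unit clause (p_33) forces p_33 = 1.
Unit clause (p_41') forces p_41 = 0.
Unit clause (p_43) forces p_43 = 1.
Now (p_43') is unsatisfied and unit — conflict.
Backtrack on p_21: now try p_21 = 0.
Unit clause (p_23) forces p_23 = 1.
Unit clause (p_13') forces p_13 = 0.
Unit clause (p_33') forces p_33 = 0.
Unit clause (p_31) forces p_31 = 1.
Unit clause (p_41') forces p_41 = 0.
Unit clause (p_43) forces p_43 = 1.
Now (p_43') is unsatisfied and unit — conflict.
Both values of p_21 lead to a conflict.
Backtrack on p_12: now try p_12 = 0.
Unit clause (p_13) forces p_13 = 1.
Unit clause (p_23') forces p_23 = 0.
Unit clause (p_33') forces p_33 = 0.
Unit clause (p_43') forces p_43 = 0.
Suppose p_21 = 1.
Unit clause (p_31') forces p_31 = 0.
Unit clause (p_32) forces p_32 = 1.
Unit clause (p_41') forces p_41 = 0.
Unit clause (p_42) forces p_42 = 1.
Now (p_42') is unsatisfied and unit — conflict.
Backtrack on p_21: now try p_21 = 0.
Unit clause (p_22) forces p_22 = 1.
Unit clause (p_32') forces p_32 = 0.
Unit clause (p_31) forces p_31 = 1.
Unit clause (p_41') forces p_41 = 0.
Unit clause (p_42) forces p_42 = 1.
Now (p_42') is unsatisfied and unit — conflict.
Both values of p_21 lead to a conflict.
Both values of p_12 lead to a conflict.
Backtrack on p_11: now try p_11 = 1.
Unit clause (p_21') forces p_21 = 0.
Unit clause (p_31') forces p_31 = 0.
Unit clause (p_41') forces p_41 = 0.
Suppose p_22 = 1.
Unit clause (p_12') forces p_12 = 0.
Unit clause (p_32') forces p_32 = 0.
Unit clause (p_33) forces p_33 = 1.
Unit clause (p_42') forces p_42 = 0.
Unit clause (p_43) forces p_43 = 1.
Now (p_43') is unsatisfied and unit — conflict.
Backtrack on p_22: now try p_22 = 0.
Unit clause (p_23) forces p_23 = 1.
Unit clause (p_13') forces p_13 = 0.
Unit clause (p_33') forces p_33 = 0.
Unit clause (p_32) forces p_32 = 1.
Unit clause (p_12') forces p_12 = 0.
Unit clause (p_42') forces p_42 = 0.
Unit clause (p_43) forces p_43 = 1.
Now (p_43') is unsatisfied and unit — conflict.
Both values of p_22 lead to a conflict.
Both values of p_11 lead to a conflict.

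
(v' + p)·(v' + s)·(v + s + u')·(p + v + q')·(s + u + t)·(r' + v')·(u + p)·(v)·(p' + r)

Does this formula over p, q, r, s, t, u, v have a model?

No, unsatisfiable

Unit clause (v) forces v = 1.
Unit clause (p) forces p = 1.
Unit clause (s) forces s = 1.
Unit clause (r') forces r = 0.
Now (r) is unsatisfied and unit — conflict.
No assignment satisfies every clause.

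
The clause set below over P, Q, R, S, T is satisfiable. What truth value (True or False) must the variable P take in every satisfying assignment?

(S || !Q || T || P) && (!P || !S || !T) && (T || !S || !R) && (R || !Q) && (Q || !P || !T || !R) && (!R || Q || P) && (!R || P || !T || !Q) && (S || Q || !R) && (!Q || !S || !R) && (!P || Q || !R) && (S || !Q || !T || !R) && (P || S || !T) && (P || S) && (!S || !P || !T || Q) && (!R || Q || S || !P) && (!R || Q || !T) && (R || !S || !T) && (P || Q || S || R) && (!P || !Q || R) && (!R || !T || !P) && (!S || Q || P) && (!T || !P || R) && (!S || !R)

True

Suppose P = false.
(S) alone gives S = true.
(Q) alone gives Q = true.
(R) alone gives R = true.
That conflicts with the unit clause (!R).
So every satisfying assignment has P = True.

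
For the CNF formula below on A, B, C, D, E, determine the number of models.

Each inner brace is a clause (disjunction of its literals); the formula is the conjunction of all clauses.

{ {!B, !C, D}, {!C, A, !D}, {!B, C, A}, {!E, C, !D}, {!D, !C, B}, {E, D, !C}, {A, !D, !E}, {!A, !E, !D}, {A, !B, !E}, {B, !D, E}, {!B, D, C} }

8

There are 2^5 = 32 truth assignments over (A, B, C, D, E).
Split on A. With A = true, the clauses containing A are satisfied and !A drops from the rest; 5 of the 2^4 = 16 assignments to the other variables satisfy what remains.
With A = false, by the same count on the reduced clause set, 3 assignments work.
(One model: A=F, B=F, C=F, D=F, E=F.)
Total: 5 + 3 = 8.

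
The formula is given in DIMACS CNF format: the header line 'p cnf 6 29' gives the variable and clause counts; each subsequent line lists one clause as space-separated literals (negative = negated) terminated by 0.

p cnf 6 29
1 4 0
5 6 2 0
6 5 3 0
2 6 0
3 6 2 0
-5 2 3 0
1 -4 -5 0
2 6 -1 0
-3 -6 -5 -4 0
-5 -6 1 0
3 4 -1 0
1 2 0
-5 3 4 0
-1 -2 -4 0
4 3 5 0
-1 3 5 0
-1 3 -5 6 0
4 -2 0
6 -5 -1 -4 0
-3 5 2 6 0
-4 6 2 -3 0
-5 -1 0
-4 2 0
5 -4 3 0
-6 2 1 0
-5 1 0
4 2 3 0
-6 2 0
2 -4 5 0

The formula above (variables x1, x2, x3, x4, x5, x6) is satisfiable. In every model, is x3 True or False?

Suppose x3 = False.
Suppose x1 = True.
From the singleton clause (x4), x4 = True.
From the singleton clause (¬x2), x2 = False.
Now (x2) is unsatisfied and unit — conflict.
Undo x1 and try x1 = False.
From the singleton clause (x4), x4 = True.
From the singleton clause (¬x5), x5 = False.
Now (x5) is unsatisfied and unit — conflict.
Neither x1 = True nor x1 = False works.
So every satisfying assignment has x3 = True.

True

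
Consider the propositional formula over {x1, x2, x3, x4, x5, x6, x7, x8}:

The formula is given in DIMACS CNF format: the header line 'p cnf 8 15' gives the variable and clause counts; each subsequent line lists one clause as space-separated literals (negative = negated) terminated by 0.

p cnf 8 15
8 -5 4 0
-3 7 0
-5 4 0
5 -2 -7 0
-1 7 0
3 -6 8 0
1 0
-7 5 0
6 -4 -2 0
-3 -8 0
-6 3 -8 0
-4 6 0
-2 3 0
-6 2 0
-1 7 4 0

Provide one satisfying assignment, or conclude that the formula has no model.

x1: True, x2: True, x3: True, x4: True, x5: True, x6: True, x7: True, x8: False

The clause (x1) is unit, so x1 = True.
The clause (x7) is unit, so x7 = True.
The clause (x5) is unit, so x5 = True.
The clause (x4) is unit, so x4 = True.
The clause (x6) is unit, so x6 = True.
The clause (x2) is unit, so x2 = True.
The clause (x3) is unit, so x3 = True.
The clause (¬x8) is unit, so x8 = False.
This assignment satisfies each clause.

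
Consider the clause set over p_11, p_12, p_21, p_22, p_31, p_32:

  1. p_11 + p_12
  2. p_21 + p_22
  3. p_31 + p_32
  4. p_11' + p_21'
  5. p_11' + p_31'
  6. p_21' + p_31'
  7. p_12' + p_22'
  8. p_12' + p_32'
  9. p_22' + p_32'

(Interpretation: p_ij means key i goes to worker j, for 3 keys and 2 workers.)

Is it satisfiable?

Suppose p_11 = 1.
(p_21') alone gives p_21 = 0.
(p_22) alone gives p_22 = 1.
(p_31') alone gives p_31 = 0.
(p_32) alone gives p_32 = 1.
But (p_32') is also a unit clause — contradiction.
Undo p_11 and try p_11 = 0.
(p_12) alone gives p_12 = 1.
(p_22') alone gives p_22 = 0.
(p_21) alone gives p_21 = 1.
(p_31') alone gives p_31 = 0.
(p_32) alone gives p_32 = 1.
But (p_32') is also a unit clause — contradiction.
Neither p_11 = 1 nor p_11 = 0 works.
No assignment satisfies every clause.

Unsatisfiable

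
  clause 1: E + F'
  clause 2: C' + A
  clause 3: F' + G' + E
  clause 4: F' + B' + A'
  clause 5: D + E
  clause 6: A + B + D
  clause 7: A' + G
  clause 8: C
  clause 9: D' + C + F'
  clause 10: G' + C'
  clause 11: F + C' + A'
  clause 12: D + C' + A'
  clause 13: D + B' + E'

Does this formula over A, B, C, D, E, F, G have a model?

The clause (C) is unit, so C = 1.
The clause (A) is unit, so A = 1.
The clause (G) is unit, so G = 1.
But (G') is also a unit clause — contradiction.
No assignment satisfies every clause.

No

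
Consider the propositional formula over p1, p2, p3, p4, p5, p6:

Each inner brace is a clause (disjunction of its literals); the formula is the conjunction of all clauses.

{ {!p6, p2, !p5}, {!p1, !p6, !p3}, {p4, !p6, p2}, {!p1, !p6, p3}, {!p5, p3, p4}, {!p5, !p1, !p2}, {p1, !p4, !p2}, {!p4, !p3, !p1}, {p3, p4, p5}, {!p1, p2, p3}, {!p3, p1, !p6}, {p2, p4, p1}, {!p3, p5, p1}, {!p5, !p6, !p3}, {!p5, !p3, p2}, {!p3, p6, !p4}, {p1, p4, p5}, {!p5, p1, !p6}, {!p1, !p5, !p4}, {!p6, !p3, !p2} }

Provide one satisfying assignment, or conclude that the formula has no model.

p1=true, p2=false, p3=true, p4=false, p5=false, p6=false

Case p6 = false:
Case p3 = true:
(!p4) alone gives p4 = false.
Case p2 = false:
(p1) alone gives p1 = true.
(!p5) alone gives p5 = false.
All clauses are satisfied.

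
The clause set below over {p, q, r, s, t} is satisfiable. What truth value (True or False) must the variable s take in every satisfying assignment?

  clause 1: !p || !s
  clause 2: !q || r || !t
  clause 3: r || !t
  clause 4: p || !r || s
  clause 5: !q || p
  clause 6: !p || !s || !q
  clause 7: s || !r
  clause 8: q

Suppose s = true.
The clause (!p) is unit, so p = false.
The clause (!q) is unit, so q = false.
That conflicts with the unit clause (q).
So every satisfying assignment has s = False.

False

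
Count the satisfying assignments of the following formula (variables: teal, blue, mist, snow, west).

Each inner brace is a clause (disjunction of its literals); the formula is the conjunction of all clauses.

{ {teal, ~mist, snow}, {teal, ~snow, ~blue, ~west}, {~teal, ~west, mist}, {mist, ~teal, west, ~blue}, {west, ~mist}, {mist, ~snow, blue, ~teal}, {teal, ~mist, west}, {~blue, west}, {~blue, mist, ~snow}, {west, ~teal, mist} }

10

There are 2^5 = 32 truth assignments over (teal, blue, mist, snow, west).
Split on mist. With mist = 1, the clauses containing mist are satisfied and ~mist drops from the rest; 5 of the 2^4 = 16 assignments to the other variables satisfy what remains.
With mist = 0, by the same count on the reduced clause set, 5 assignments work.
(One model: teal=F, blue=F, mist=F, snow=F, west=F.)
Total: 5 + 5 = 10.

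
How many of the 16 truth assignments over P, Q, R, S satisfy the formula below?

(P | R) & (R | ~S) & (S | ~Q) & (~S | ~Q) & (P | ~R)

3

There are 2^4 = 16 truth assignments over (P, Q, R, S).
Check each against the 5 clauses (columns in the order P, Q, R, S):
  F F F F  ✗ fails (P | R)
  F F F T  ✗ fails (P | R)
  F F T F  ✗ fails (P | ~R)
  F F T T  ✗ fails (P | ~R)
  F T F F  ✗ fails (P | R)
  F T F T  ✗ fails (P | R)
  F T T F  ✗ fails (S | ~Q)
  F T T T  ✗ fails (~S | ~Q)
  T F F F  ✓ satisfies all
  T F F T  ✗ fails (R | ~S)
  T F T F  ✓ satisfies all
  T F T T  ✓ satisfies all
  T T F F  ✗ fails (S | ~Q)
  T T F T  ✗ fails (R | ~S)
  T T T F  ✗ fails (S | ~Q)
  T T T T  ✗ fails (~S | ~Q)
3 of the 16 rows are models.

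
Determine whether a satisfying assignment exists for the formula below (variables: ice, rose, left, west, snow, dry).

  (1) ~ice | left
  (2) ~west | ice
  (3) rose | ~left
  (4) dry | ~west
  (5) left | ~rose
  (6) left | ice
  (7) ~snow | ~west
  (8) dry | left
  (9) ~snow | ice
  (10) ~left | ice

Yes

Try ice = 1.
(left) alone gives left = 1.
(rose) alone gives rose = 1.
Try dry = 0.
(~west) alone gives west = 0.
All clauses hold; snow can take either value.
A satisfying assignment: ice ↦ 1; rose ↦ 1; left ↦ 1; west ↦ 0; snow ↦ 0; dry ↦ 0.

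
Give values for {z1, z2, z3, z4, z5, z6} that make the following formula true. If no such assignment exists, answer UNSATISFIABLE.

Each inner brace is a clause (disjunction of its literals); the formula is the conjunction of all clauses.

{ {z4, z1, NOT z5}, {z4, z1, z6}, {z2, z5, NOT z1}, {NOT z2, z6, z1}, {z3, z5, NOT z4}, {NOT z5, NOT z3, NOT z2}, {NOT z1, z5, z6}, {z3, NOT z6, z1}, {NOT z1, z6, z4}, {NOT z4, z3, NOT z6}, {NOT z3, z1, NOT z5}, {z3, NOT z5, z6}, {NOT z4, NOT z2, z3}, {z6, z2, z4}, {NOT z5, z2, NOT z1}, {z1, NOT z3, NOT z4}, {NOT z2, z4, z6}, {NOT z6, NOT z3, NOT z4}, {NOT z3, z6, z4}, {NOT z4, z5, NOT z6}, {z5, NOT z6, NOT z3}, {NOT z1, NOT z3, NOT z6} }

z1=true,  z2=true,  z3=false,  z4=false,  z5=false,  z6=true

Case z4 = false:
Case z1 = true:
From the singleton clause (z6), z6 = true.
From the singleton clause (NOT z3), z3 = false.
Case z2 = true:
Every clause is now satisfied; z5 is unconstrained.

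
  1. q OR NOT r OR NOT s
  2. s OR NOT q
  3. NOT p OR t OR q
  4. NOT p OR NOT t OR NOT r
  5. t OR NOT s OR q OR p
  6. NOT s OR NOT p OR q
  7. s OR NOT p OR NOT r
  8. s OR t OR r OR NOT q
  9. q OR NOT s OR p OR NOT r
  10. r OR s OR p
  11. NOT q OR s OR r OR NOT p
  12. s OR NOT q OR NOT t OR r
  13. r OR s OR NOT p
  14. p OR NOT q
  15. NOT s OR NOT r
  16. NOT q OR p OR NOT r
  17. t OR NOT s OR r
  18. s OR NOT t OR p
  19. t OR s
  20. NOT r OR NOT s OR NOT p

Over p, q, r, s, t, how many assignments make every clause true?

There are 2^5 = 32 truth assignments over (p, q, r, s, t).
Split on p. With p = true, the clauses containing p are satisfied and NOT p drops from the rest; 1 of the 2^4 = 16 assignments to the other variables satisfy what remains.
With p = false, by the same count on the reduced clause set, 1 assignment works.
Total: 1 + 1 = 2.

2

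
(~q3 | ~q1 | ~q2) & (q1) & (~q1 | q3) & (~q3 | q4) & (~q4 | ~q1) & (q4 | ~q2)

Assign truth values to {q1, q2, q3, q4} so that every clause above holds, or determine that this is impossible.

The clause (q1) is unit, so q1 = 1.
The clause (q3) is unit, so q3 = 1.
The clause (~q2) is unit, so q2 = 0.
The clause (q4) is unit, so q4 = 1.
That conflicts with the unit clause (~q4).

UNSATISFIABLE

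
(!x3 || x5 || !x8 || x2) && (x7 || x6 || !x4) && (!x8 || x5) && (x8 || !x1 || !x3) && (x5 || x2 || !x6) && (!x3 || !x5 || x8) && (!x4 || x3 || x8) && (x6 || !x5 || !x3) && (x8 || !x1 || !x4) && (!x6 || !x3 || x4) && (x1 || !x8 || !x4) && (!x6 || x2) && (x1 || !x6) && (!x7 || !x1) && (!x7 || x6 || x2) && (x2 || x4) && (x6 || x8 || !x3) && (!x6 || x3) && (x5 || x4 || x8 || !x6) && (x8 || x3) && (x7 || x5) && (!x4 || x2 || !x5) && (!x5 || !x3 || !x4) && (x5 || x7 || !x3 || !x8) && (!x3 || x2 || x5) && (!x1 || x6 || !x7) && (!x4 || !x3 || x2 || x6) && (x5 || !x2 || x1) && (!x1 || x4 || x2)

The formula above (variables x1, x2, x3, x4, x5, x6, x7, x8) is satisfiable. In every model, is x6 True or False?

Suppose x6 = true.
(x2) alone gives x2 = true.
(x1) alone gives x1 = true.
(!x7) alone gives x7 = false.
(x3) alone gives x3 = true.
(x8) alone gives x8 = true.
(x5) alone gives x5 = true.
(x4) alone gives x4 = true.
Now (!x4) is unsatisfied and unit — conflict.
So every satisfying assignment has x6 = False.

False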